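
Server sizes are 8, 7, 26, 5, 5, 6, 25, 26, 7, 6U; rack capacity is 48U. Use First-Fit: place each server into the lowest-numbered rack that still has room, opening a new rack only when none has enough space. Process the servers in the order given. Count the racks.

8U → rack 1 (remaining 40U)
7U → rack 1 (remaining 33U)
26U → rack 1 (remaining 7U)
5U → rack 1 (remaining 2U)
5U → rack 2 (remaining 43U)
6U → rack 2 (remaining 37U)
25U → rack 2 (remaining 12U)
26U → rack 3 (remaining 22U)
7U → rack 2 (remaining 5U)
6U → rack 3 (remaining 16U)

3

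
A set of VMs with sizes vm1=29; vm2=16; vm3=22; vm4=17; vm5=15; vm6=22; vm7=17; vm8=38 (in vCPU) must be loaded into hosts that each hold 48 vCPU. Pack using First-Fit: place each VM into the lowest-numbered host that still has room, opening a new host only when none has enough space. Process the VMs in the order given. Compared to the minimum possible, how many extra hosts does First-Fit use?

1

First-Fit: [29,16] [22,17] [15,22] [17] [38] → 5 hosts.
Total size 176 vCPU; any packing needs at least ⌈176/48⌉ = 4 hosts.
An optimal packing achieves that bound: [38] [29,17] [22,22] [17,16,15] → 4 hosts.
Excess: 5 − 4 = 1.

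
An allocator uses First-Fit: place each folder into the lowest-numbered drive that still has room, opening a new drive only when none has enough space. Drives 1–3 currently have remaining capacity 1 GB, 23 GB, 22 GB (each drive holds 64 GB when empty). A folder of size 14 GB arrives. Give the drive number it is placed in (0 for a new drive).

Drives with room: drive 2 (23 GB), drive 3 (22 GB).
The first with room is drive 2.

2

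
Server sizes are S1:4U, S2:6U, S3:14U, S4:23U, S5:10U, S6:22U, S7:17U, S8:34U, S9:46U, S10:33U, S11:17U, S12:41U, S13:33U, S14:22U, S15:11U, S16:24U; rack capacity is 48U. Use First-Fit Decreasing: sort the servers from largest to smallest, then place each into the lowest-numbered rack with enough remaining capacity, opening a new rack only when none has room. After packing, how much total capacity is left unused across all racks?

27

Sorted descending: 46, 41, 34, 33, 33, 24, 23, 22, 22, 17, 17, 14, 11, 10, 6, 4.
46U → rack 1 (remaining 2U)
41U → rack 2 (remaining 7U)
34U → rack 3 (remaining 14U)
33U → rack 4 (remaining 15U)
33U → rack 5 (remaining 15U)
24U → rack 6 (remaining 24U)
23U → rack 6 (remaining 1U)
22U → rack 7 (remaining 26U)
22U → rack 7 (remaining 4U)
17U → rack 8 (remaining 31U)
17U → rack 8 (remaining 14U)
14U → rack 3 (remaining 0U)
11U → rack 4 (remaining 4U)
10U → rack 5 (remaining 5U)
6U → rack 2 (remaining 1U)
4U → rack 4 (remaining 0U)
8 racks × 48U = 384U; used 357U; unused 27U.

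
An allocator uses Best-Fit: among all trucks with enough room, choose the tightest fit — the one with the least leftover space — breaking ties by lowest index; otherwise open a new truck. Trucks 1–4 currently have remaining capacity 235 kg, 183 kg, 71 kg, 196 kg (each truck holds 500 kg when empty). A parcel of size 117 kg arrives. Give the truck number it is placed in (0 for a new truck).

2

Trucks with room: truck 1 (235 kg), truck 2 (183 kg), truck 4 (196 kg).
Tightest fit is truck 2 with 183 kg free.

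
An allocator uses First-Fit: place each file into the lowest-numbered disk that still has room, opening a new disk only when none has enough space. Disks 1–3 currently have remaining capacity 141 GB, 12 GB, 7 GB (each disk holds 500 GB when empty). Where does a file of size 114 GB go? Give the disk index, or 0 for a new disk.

Disks with room: disk 1 (141 GB).
The first with room is disk 1.

1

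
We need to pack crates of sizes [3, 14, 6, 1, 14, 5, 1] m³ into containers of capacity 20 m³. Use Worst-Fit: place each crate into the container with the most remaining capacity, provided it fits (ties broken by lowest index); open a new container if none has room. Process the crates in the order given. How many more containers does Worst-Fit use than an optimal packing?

Worst-Fit: [3,14] [6,1,5,1] [14] → 3 containers.
Total size 44 m³; any packing needs at least ⌈44/20⌉ = 3 containers.
So 3 is already optimal.

0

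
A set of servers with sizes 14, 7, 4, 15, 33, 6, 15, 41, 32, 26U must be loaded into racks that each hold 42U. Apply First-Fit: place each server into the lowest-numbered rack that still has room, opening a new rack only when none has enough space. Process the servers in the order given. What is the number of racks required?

14U → rack 1 (remaining 28U)
7U → rack 1 (remaining 21U)
4U → rack 1 (remaining 17U)
15U → rack 1 (remaining 2U)
33U → rack 2 (remaining 9U)
6U → rack 2 (remaining 3U)
15U → rack 3 (remaining 27U)
41U → rack 4 (remaining 1U)
32U → rack 5 (remaining 10U)
26U → rack 3 (remaining 1U)
Final racks: [14,7,4,15] [33,6] [15,26] [41] [32].

5 racks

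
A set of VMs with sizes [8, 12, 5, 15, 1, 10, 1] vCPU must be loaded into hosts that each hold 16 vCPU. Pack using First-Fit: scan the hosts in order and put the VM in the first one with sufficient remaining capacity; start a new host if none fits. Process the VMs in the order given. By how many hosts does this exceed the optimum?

0

First-Fit: [8,5,1,1] [12] [15] [10] → 4 hosts.
Total size 52 vCPU; any packing needs at least ⌈52/16⌉ = 4 hosts.
So 4 is already optimal.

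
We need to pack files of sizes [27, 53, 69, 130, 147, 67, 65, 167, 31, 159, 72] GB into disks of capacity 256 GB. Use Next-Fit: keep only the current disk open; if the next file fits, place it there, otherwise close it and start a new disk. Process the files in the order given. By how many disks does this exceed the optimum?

Next-Fit: [27,53,69] [130] [147,67] [65,167] [31,159] [72] → 6 disks.
Total size 987 GB; any packing needs at least ⌈987/256⌉ = 4 disks.
An optimal packing achieves that bound: [167,72] [159,69,27] [147,67,31] [130,65,53] → 4 disks.
Excess: 6 − 4 = 2.

2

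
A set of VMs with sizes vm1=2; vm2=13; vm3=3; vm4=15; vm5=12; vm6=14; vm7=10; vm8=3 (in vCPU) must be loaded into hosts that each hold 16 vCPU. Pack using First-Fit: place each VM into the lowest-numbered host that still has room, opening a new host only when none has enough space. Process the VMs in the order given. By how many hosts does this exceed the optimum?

0

First-Fit: [2,13] [3,12] [15] [14] [10,3] → 5 hosts.
Total size 72 vCPU; any packing needs at least ⌈72/16⌉ = 5 hosts.
So 5 is already optimal.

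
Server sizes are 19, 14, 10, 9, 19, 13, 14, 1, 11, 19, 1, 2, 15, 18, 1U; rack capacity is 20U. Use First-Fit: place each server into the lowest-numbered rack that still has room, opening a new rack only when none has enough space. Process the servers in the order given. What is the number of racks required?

10 racks

Put 19U in rack 1; 1U remain.
Put 14U in rack 2; 6U remain.
Put 10U in rack 3; 10U remain.
Put 9U in rack 3; 1U remain.
Put 19U in rack 4; 1U remain.
Put 13U in rack 5; 7U remain.
Put 14U in rack 6; 6U remain.
Put 1U in rack 1; 0U remain.
Put 11U in rack 7; 9U remain.
Put 19U in rack 8; 1U remain.
Put 1U in rack 2; 5U remain.
Put 2U in rack 2; 3U remain.
Put 15U in rack 9; 5U remain.
Put 18U in rack 10; 2U remain.
Put 1U in rack 2; 2U remain.
Final racks: [19,1] [14,1,2,1] [10,9] [19] [13] [14] [11] [19] [15] [18].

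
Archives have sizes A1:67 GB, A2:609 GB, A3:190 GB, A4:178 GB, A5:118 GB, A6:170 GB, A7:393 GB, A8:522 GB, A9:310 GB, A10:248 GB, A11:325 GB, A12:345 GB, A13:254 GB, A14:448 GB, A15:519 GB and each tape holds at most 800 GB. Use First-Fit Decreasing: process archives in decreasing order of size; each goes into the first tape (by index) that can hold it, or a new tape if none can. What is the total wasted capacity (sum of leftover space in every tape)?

Sorted descending: 609, 522, 519, 448, 393, 345, 325, 310, 254, 248, 190, 178, 170, 118, 67.
609 GB → tape 1 (remaining 191 GB)
522 GB → tape 2 (remaining 278 GB)
519 GB → tape 3 (remaining 281 GB)
448 GB → tape 4 (remaining 352 GB)
393 GB → tape 5 (remaining 407 GB)
345 GB → tape 4 (remaining 7 GB)
325 GB → tape 5 (remaining 82 GB)
310 GB → tape 6 (remaining 490 GB)
254 GB → tape 2 (remaining 24 GB)
248 GB → tape 3 (remaining 33 GB)
190 GB → tape 1 (remaining 1 GB)
178 GB → tape 6 (remaining 312 GB)
170 GB → tape 6 (remaining 142 GB)
118 GB → tape 6 (remaining 24 GB)
67 GB → tape 5 (remaining 15 GB)
6 tapes × 800 GB = 4800 GB; used 4696 GB; unused 104 GB.

104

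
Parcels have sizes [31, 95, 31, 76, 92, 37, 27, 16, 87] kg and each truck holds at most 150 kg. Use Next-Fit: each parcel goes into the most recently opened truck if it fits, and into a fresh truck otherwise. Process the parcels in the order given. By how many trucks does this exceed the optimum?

0

Next-Fit: [31,95] [31,76] [92,37] [27,16,87] → 4 trucks.
Total size 492 kg; any packing needs at least ⌈492/150⌉ = 4 trucks.
So 4 is already optimal.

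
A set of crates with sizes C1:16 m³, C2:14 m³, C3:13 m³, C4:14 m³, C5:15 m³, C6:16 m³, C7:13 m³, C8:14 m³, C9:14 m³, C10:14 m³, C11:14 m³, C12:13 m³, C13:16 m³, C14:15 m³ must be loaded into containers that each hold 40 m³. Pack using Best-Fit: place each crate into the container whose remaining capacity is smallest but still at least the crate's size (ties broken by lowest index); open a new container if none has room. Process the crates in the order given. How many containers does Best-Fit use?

container 1: place C1 (16 m³), 24 m³ left
container 1: place C2 (14 m³), 10 m³ left
container 2: place C3 (13 m³), 27 m³ left
container 2: place C4 (14 m³), 13 m³ left
container 3: place C5 (15 m³), 25 m³ left
container 3: place C6 (16 m³), 9 m³ left
container 2: place C7 (13 m³), 0 m³ left
container 4: place C8 (14 m³), 26 m³ left
container 4: place C9 (14 m³), 12 m³ left
container 5: place C10 (14 m³), 26 m³ left
container 5: place C11 (14 m³), 12 m³ left
container 6: place C12 (13 m³), 27 m³ left
container 6: place C13 (16 m³), 11 m³ left
container 7: place C14 (15 m³), 25 m³ left
Final containers: [16,14] [13,14,13] [15,16] [14,14] [14,14] [13,16] [15].

7 containers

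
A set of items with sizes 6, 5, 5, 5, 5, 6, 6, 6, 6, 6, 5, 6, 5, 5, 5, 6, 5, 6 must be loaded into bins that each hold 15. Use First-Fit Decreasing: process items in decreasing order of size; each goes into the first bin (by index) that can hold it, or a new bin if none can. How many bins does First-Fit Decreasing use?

8

Sorted descending: 6, 6, 6, 6, 6, 6, 6, 6, 6, 5, 5, 5, 5, 5, 5, 5, 5, 5.
bin 1: place 6, 9 left
bin 1: place 6, 3 left
bin 2: place 6, 9 left
bin 2: place 6, 3 left
bin 3: place 6, 9 left
bin 3: place 6, 3 left
bin 4: place 6, 9 left
bin 4: place 6, 3 left
bin 5: place 6, 9 left
bin 5: place 5, 4 left
bin 6: place 5, 10 left
bin 6: place 5, 5 left
bin 6: place 5, 0 left
bin 7: place 5, 10 left
bin 7: place 5, 5 left
bin 7: place 5, 0 left
bin 8: place 5, 10 left
bin 8: place 5, 5 left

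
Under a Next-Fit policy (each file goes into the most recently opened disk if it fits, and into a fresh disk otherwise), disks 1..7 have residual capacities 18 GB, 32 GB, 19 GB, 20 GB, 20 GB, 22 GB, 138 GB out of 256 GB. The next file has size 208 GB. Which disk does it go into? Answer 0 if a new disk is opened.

0

Next-Fit only looks at disk 7, which has 138 GB free.
208 GB does not fit, so a new disk is opened.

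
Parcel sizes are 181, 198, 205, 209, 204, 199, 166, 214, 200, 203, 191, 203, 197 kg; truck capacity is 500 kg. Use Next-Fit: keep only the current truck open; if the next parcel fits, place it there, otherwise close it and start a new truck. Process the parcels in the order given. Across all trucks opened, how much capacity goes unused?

930

181 kg → truck 1 (remaining 319 kg)
198 kg → truck 1 (remaining 121 kg)
205 kg → truck 2 (remaining 295 kg)
209 kg → truck 2 (remaining 86 kg)
204 kg → truck 3 (remaining 296 kg)
199 kg → truck 3 (remaining 97 kg)
166 kg → truck 4 (remaining 334 kg)
214 kg → truck 4 (remaining 120 kg)
200 kg → truck 5 (remaining 300 kg)
203 kg → truck 5 (remaining 97 kg)
191 kg → truck 6 (remaining 309 kg)
203 kg → truck 6 (remaining 106 kg)
197 kg → truck 7 (remaining 303 kg)
7 trucks × 500 kg = 3500 kg; used 2570 kg; unused 930 kg.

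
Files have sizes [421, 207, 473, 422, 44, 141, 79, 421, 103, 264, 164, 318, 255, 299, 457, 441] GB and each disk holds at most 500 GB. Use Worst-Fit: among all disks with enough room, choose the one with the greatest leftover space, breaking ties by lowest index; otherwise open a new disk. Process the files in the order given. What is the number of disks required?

disk 1: place 421 GB, 79 GB left
disk 2: place 207 GB, 293 GB left
disk 3: place 473 GB, 27 GB left
disk 4: place 422 GB, 78 GB left
disk 2: place 44 GB, 249 GB left
disk 2: place 141 GB, 108 GB left
disk 2: place 79 GB, 29 GB left
disk 5: place 421 GB, 79 GB left
disk 6: place 103 GB, 397 GB left
disk 6: place 264 GB, 133 GB left
disk 7: place 164 GB, 336 GB left
disk 7: place 318 GB, 18 GB left
disk 8: place 255 GB, 245 GB left
disk 9: place 299 GB, 201 GB left
disk 10: place 457 GB, 43 GB left
disk 11: place 441 GB, 59 GB left

11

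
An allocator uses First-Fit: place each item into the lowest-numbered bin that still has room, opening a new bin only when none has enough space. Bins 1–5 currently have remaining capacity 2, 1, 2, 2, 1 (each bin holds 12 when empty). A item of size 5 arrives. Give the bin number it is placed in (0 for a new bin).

0

No bin has ≥ 5 free, so a new bin is opened.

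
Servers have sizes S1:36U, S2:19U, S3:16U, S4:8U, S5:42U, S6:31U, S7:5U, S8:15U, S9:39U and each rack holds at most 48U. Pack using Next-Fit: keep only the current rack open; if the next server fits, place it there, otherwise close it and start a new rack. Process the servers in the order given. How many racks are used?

rack 1: place S1 (36U), 12U left
rack 2: place S2 (19U), 29U left
rack 2: place S3 (16U), 13U left
rack 2: place S4 (8U), 5U left
rack 3: place S5 (42U), 6U left
rack 4: place S6 (31U), 17U left
rack 4: place S7 (5U), 12U left
rack 5: place S8 (15U), 33U left
rack 6: place S9 (39U), 9U left

6 racks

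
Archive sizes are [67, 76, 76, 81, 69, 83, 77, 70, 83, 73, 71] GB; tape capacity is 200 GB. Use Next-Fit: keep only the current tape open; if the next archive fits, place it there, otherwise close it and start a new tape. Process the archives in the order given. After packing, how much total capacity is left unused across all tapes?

Put 67 GB in tape 1; 133 GB remain.
Put 76 GB in tape 1; 57 GB remain.
Put 76 GB in tape 2; 124 GB remain.
Put 81 GB in tape 2; 43 GB remain.
Put 69 GB in tape 3; 131 GB remain.
Put 83 GB in tape 3; 48 GB remain.
Put 77 GB in tape 4; 123 GB remain.
Put 70 GB in tape 4; 53 GB remain.
Put 83 GB in tape 5; 117 GB remain.
Put 73 GB in tape 5; 44 GB remain.
Put 71 GB in tape 6; 129 GB remain.
6 tapes × 200 GB = 1200 GB; used 826 GB; unused 374 GB.

374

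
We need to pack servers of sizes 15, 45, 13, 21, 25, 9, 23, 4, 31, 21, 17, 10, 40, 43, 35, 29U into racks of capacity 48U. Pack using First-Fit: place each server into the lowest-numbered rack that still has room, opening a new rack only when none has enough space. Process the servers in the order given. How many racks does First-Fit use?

Put 15U in rack 1; 33U remain.
Put 45U in rack 2; 3U remain.
Put 13U in rack 1; 20U remain.
Put 21U in rack 3; 27U remain.
Put 25U in rack 3; 2U remain.
Put 9U in rack 1; 11U remain.
Put 23U in rack 4; 25U remain.
Put 4U in rack 1; 7U remain.
Put 31U in rack 5; 17U remain.
Put 21U in rack 4; 4U remain.
Put 17U in rack 5; 0U remain.
Put 10U in rack 6; 38U remain.
Put 40U in rack 7; 8U remain.
Put 43U in rack 8; 5U remain.
Put 35U in rack 6; 3U remain.
Put 29U in rack 9; 19U remain.

9 racks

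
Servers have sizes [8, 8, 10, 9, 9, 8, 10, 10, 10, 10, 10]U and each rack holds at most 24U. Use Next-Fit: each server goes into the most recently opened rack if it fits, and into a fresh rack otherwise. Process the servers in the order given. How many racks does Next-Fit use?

6

8U → rack 1 (remaining 16U)
8U → rack 1 (remaining 8U)
10U → rack 2 (remaining 14U)
9U → rack 2 (remaining 5U)
9U → rack 3 (remaining 15U)
8U → rack 3 (remaining 7U)
10U → rack 4 (remaining 14U)
10U → rack 4 (remaining 4U)
10U → rack 5 (remaining 14U)
10U → rack 5 (remaining 4U)
10U → rack 6 (remaining 14U)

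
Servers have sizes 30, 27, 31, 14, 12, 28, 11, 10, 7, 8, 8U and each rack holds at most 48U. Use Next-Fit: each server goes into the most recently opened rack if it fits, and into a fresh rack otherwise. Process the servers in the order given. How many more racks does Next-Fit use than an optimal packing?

1

Next-Fit: [30] [27] [31,14] [12,28] [11,10,7,8,8] → 5 racks.
Total size 186U; any packing needs at least ⌈186/48⌉ = 4 racks.
An optimal packing achieves that bound: [31,14] [30,11,7] [28,12,8] [27,10,8] → 4 racks.
Excess: 5 − 4 = 1.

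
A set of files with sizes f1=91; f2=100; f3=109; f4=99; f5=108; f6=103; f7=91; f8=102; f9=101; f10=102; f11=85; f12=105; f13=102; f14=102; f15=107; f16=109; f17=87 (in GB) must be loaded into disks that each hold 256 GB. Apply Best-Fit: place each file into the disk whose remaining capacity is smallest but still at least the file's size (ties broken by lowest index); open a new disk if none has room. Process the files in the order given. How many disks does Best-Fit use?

9

f1 (91 GB) → disk 1 (remaining 165 GB)
f2 (100 GB) → disk 1 (remaining 65 GB)
f3 (109 GB) → disk 2 (remaining 147 GB)
f4 (99 GB) → disk 2 (remaining 48 GB)
f5 (108 GB) → disk 3 (remaining 148 GB)
f6 (103 GB) → disk 3 (remaining 45 GB)
f7 (91 GB) → disk 4 (remaining 165 GB)
f8 (102 GB) → disk 4 (remaining 63 GB)
f9 (101 GB) → disk 5 (remaining 155 GB)
f10 (102 GB) → disk 5 (remaining 53 GB)
f11 (85 GB) → disk 6 (remaining 171 GB)
f12 (105 GB) → disk 6 (remaining 66 GB)
f13 (102 GB) → disk 7 (remaining 154 GB)
f14 (102 GB) → disk 7 (remaining 52 GB)
f15 (107 GB) → disk 8 (remaining 149 GB)
f16 (109 GB) → disk 8 (remaining 40 GB)
f17 (87 GB) → disk 9 (remaining 169 GB)
Final disks: [91,100] [109,99] [108,103] [91,102] [101,102] [85,105] [102,102] [107,109] [87].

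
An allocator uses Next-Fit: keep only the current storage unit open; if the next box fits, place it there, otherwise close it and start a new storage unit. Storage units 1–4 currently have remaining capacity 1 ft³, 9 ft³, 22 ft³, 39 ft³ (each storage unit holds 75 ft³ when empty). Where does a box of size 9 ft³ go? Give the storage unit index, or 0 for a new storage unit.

4

Next-Fit only looks at storage unit 4, which has 39 ft³ free.
9 ft³ fits there.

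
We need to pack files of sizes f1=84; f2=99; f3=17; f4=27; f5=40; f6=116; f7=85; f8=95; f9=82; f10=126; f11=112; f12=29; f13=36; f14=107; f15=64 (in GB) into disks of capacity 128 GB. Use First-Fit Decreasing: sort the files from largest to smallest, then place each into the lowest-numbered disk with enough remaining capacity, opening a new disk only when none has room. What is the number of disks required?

10 disks

Sorted descending: 126, 116, 112, 107, 99, 95, 85, 84, 82, 64, 40, 36, 29, 27, 17.
disk 1: place 126 GB, 2 GB left
disk 2: place 116 GB, 12 GB left
disk 3: place 112 GB, 16 GB left
disk 4: place 107 GB, 21 GB left
disk 5: place 99 GB, 29 GB left
disk 6: place 95 GB, 33 GB left
disk 7: place 85 GB, 43 GB left
disk 8: place 84 GB, 44 GB left
disk 9: place 82 GB, 46 GB left
disk 10: place 64 GB, 64 GB left
disk 7: place 40 GB, 3 GB left
disk 8: place 36 GB, 8 GB left
disk 5: place 29 GB, 0 GB left
disk 6: place 27 GB, 6 GB left
disk 4: place 17 GB, 4 GB left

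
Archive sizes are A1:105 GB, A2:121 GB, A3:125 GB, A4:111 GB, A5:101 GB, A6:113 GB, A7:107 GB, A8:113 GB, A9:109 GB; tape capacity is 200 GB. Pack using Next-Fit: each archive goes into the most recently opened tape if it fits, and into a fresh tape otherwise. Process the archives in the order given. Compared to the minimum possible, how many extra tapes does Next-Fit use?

0

Next-Fit: [105] [121] [125] [111] [101] [113] [107] [113] [109] → 9 tapes.
9 archives exceed 100 GB (half the capacity), and no two of those can share a tape, so at least 9 tapes are needed.
So 9 is already optimal.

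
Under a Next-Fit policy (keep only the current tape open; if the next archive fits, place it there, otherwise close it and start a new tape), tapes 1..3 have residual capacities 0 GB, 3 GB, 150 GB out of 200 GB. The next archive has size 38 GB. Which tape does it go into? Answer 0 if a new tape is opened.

Next-Fit only looks at tape 3, which has 150 GB free.
38 GB fits there.

3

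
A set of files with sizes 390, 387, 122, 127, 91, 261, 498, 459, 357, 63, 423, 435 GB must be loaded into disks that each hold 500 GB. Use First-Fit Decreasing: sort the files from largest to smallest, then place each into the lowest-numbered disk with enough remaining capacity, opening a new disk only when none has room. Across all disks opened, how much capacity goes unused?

387

Sorted descending: 498, 459, 435, 423, 390, 387, 357, 261, 127, 122, 91, 63.
Put 498 GB in disk 1; 2 GB remain.
Put 459 GB in disk 2; 41 GB remain.
Put 435 GB in disk 3; 65 GB remain.
Put 423 GB in disk 4; 77 GB remain.
Put 390 GB in disk 5; 110 GB remain.
Put 387 GB in disk 6; 113 GB remain.
Put 357 GB in disk 7; 143 GB remain.
Put 261 GB in disk 8; 239 GB remain.
Put 127 GB in disk 7; 16 GB remain.
Put 122 GB in disk 8; 117 GB remain.
Put 91 GB in disk 5; 19 GB remain.
Put 63 GB in disk 3; 2 GB remain.
8 disks × 500 GB = 4000 GB; used 3613 GB; unused 387 GB.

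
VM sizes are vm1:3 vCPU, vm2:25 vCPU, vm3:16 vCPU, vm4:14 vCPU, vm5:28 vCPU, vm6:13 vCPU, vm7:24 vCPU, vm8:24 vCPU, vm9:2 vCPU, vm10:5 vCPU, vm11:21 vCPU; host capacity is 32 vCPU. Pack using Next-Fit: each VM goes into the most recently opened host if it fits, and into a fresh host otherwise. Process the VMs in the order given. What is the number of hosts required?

7

host 1: place vm1 (3 vCPU), 29 vCPU left
host 1: place vm2 (25 vCPU), 4 vCPU left
host 2: place vm3 (16 vCPU), 16 vCPU left
host 2: place vm4 (14 vCPU), 2 vCPU left
host 3: place vm5 (28 vCPU), 4 vCPU left
host 4: place vm6 (13 vCPU), 19 vCPU left
host 5: place vm7 (24 vCPU), 8 vCPU left
host 6: place vm8 (24 vCPU), 8 vCPU left
host 6: place vm9 (2 vCPU), 6 vCPU left
host 6: place vm10 (5 vCPU), 1 vCPU left
host 7: place vm11 (21 vCPU), 11 vCPU left
Final hosts: [3,25] [16,14] [28] [13] [24] [24,2,5] [21].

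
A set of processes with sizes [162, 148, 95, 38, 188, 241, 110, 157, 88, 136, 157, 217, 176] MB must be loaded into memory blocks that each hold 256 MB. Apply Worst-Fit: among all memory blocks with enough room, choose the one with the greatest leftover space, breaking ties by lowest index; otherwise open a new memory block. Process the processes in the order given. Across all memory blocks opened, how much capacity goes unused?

647

memory block 1: place 162 MB, 94 MB left
memory block 2: place 148 MB, 108 MB left
memory block 2: place 95 MB, 13 MB left
memory block 1: place 38 MB, 56 MB left
memory block 3: place 188 MB, 68 MB left
memory block 4: place 241 MB, 15 MB left
memory block 5: place 110 MB, 146 MB left
memory block 6: place 157 MB, 99 MB left
memory block 5: place 88 MB, 58 MB left
memory block 7: place 136 MB, 120 MB left
memory block 8: place 157 MB, 99 MB left
memory block 9: place 217 MB, 39 MB left
memory block 10: place 176 MB, 80 MB left
10 memory blocks × 256 MB = 2560 MB; used 1913 MB; unused 647 MB.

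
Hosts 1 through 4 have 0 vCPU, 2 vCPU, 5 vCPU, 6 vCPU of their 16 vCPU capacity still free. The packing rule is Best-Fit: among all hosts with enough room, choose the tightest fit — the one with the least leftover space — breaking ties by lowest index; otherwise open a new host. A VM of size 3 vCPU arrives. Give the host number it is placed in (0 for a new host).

3

Hosts with room: host 3 (5 vCPU), host 4 (6 vCPU).
Tightest fit is host 3 with 5 vCPU free.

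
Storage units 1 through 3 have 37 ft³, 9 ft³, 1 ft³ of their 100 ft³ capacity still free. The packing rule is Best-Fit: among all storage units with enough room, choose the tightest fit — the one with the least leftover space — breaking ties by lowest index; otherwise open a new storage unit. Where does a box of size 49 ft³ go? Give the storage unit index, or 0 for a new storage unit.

No storage unit has ≥ 49 ft³ free, so a new storage unit is opened.

0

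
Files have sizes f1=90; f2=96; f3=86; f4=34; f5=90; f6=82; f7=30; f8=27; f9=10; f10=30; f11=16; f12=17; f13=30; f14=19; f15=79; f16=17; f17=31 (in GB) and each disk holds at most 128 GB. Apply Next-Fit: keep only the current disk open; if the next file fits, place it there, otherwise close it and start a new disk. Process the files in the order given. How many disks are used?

Put f1 (90 GB) in disk 1; 38 GB remain.
Put f2 (96 GB) in disk 2; 32 GB remain.
Put f3 (86 GB) in disk 3; 42 GB remain.
Put f4 (34 GB) in disk 3; 8 GB remain.
Put f5 (90 GB) in disk 4; 38 GB remain.
Put f6 (82 GB) in disk 5; 46 GB remain.
Put f7 (30 GB) in disk 5; 16 GB remain.
Put f8 (27 GB) in disk 6; 101 GB remain.
Put f9 (10 GB) in disk 6; 91 GB remain.
Put f10 (30 GB) in disk 6; 61 GB remain.
Put f11 (16 GB) in disk 6; 45 GB remain.
Put f12 (17 GB) in disk 6; 28 GB remain.
Put f13 (30 GB) in disk 7; 98 GB remain.
Put f14 (19 GB) in disk 7; 79 GB remain.
Put f15 (79 GB) in disk 7; 0 GB remain.
Put f16 (17 GB) in disk 8; 111 GB remain.
Put f17 (31 GB) in disk 8; 80 GB remain.

8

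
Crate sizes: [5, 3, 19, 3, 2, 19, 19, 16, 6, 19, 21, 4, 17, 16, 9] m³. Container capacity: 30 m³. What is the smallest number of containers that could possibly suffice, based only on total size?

6 containers

Total size = 5 + 3 + 19 + 3 + 2 + 19 + 19 + 16 + 6 + 19 + 21 + 4 + 17 + 16 + 9 = 178 m³.
⌈178 / 30⌉ = 6.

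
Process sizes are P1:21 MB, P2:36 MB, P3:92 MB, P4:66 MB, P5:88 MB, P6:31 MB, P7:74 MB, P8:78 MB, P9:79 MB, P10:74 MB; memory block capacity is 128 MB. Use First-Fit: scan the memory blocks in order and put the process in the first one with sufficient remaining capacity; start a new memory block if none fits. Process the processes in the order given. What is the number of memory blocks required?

Put P1 (21 MB) in memory block 1; 107 MB remain.
Put P2 (36 MB) in memory block 1; 71 MB remain.
Put P3 (92 MB) in memory block 2; 36 MB remain.
Put P4 (66 MB) in memory block 1; 5 MB remain.
Put P5 (88 MB) in memory block 3; 40 MB remain.
Put P6 (31 MB) in memory block 2; 5 MB remain.
Put P7 (74 MB) in memory block 4; 54 MB remain.
Put P8 (78 MB) in memory block 5; 50 MB remain.
Put P9 (79 MB) in memory block 6; 49 MB remain.
Put P10 (74 MB) in memory block 7; 54 MB remain.

7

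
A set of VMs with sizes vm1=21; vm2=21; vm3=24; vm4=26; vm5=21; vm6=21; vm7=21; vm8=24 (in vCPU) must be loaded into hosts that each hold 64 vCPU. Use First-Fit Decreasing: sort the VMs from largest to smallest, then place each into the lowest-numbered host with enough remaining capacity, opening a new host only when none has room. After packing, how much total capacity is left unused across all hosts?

77

Sorted descending: 26, 24, 24, 21, 21, 21, 21, 21.
host 1: place 26 vCPU, 38 vCPU left
host 1: place 24 vCPU, 14 vCPU left
host 2: place 24 vCPU, 40 vCPU left
host 2: place 21 vCPU, 19 vCPU left
host 3: place 21 vCPU, 43 vCPU left
host 3: place 21 vCPU, 22 vCPU left
host 3: place 21 vCPU, 1 vCPU left
host 4: place 21 vCPU, 43 vCPU left
4 hosts × 64 vCPU = 256 vCPU; used 179 vCPU; unused 77 vCPU.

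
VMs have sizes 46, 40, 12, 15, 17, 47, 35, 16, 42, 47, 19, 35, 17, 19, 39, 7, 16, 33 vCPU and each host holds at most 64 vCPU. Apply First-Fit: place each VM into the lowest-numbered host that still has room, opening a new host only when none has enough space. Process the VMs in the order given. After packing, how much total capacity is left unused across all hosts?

74

host 1: place 46 vCPU, 18 vCPU left
host 2: place 40 vCPU, 24 vCPU left
host 1: place 12 vCPU, 6 vCPU left
host 2: place 15 vCPU, 9 vCPU left
host 3: place 17 vCPU, 47 vCPU left
host 3: place 47 vCPU, 0 vCPU left
host 4: place 35 vCPU, 29 vCPU left
host 4: place 16 vCPU, 13 vCPU left
host 5: place 42 vCPU, 22 vCPU left
host 6: place 47 vCPU, 17 vCPU left
host 5: place 19 vCPU, 3 vCPU left
host 7: place 35 vCPU, 29 vCPU left
host 6: place 17 vCPU, 0 vCPU left
host 7: place 19 vCPU, 10 vCPU left
host 8: place 39 vCPU, 25 vCPU left
host 2: place 7 vCPU, 2 vCPU left
host 8: place 16 vCPU, 9 vCPU left
host 9: place 33 vCPU, 31 vCPU left
9 hosts × 64 vCPU = 576 vCPU; used 502 vCPU; unused 74 vCPU.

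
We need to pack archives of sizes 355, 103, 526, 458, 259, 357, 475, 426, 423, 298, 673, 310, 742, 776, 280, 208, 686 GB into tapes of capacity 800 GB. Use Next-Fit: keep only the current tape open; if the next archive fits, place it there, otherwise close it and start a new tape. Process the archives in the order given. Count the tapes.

tape 1: place 355 GB, 445 GB left
tape 1: place 103 GB, 342 GB left
tape 2: place 526 GB, 274 GB left
tape 3: place 458 GB, 342 GB left
tape 3: place 259 GB, 83 GB left
tape 4: place 357 GB, 443 GB left
tape 5: place 475 GB, 325 GB left
tape 6: place 426 GB, 374 GB left
tape 7: place 423 GB, 377 GB left
tape 7: place 298 GB, 79 GB left
tape 8: place 673 GB, 127 GB left
tape 9: place 310 GB, 490 GB left
tape 10: place 742 GB, 58 GB left
tape 11: place 776 GB, 24 GB left
tape 12: place 280 GB, 520 GB left
tape 12: place 208 GB, 312 GB left
tape 13: place 686 GB, 114 GB left

13 tapes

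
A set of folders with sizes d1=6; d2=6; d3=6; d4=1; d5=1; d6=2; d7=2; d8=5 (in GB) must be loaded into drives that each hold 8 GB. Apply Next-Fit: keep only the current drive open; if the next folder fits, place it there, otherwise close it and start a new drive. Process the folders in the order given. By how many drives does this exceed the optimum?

Next-Fit: [6] [6] [6,1,1] [2,2] [5] → 5 drives.
Total size 29 GB; any packing needs at least ⌈29/8⌉ = 4 drives.
An optimal packing achieves that bound: [6,2] [6,2] [6,1,1] [5] → 4 drives.
Excess: 5 − 4 = 1.

1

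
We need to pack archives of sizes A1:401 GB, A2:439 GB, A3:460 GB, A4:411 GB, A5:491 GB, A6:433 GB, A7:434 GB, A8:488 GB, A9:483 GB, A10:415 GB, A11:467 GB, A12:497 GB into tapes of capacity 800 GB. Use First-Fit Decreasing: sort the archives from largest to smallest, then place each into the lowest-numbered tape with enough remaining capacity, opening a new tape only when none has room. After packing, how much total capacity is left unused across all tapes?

4181

Sorted descending: 497, 491, 488, 483, 467, 460, 439, 434, 433, 415, 411, 401.
497 GB → tape 1 (remaining 303 GB)
491 GB → tape 2 (remaining 309 GB)
488 GB → tape 3 (remaining 312 GB)
483 GB → tape 4 (remaining 317 GB)
467 GB → tape 5 (remaining 333 GB)
460 GB → tape 6 (remaining 340 GB)
439 GB → tape 7 (remaining 361 GB)
434 GB → tape 8 (remaining 366 GB)
433 GB → tape 9 (remaining 367 GB)
415 GB → tape 10 (remaining 385 GB)
411 GB → tape 11 (remaining 389 GB)
401 GB → tape 12 (remaining 399 GB)
12 tapes × 800 GB = 9600 GB; used 5419 GB; unused 4181 GB.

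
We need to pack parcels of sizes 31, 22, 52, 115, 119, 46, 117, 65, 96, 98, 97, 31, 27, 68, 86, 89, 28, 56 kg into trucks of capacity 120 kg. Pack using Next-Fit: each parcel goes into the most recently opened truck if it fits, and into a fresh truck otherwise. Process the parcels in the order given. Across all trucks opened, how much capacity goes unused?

437

Put 31 kg in truck 1; 89 kg remain.
Put 22 kg in truck 1; 67 kg remain.
Put 52 kg in truck 1; 15 kg remain.
Put 115 kg in truck 2; 5 kg remain.
Put 119 kg in truck 3; 1 kg remain.
Put 46 kg in truck 4; 74 kg remain.
Put 117 kg in truck 5; 3 kg remain.
Put 65 kg in truck 6; 55 kg remain.
Put 96 kg in truck 7; 24 kg remain.
Put 98 kg in truck 8; 22 kg remain.
Put 97 kg in truck 9; 23 kg remain.
Put 31 kg in truck 10; 89 kg remain.
Put 27 kg in truck 10; 62 kg remain.
Put 68 kg in truck 11; 52 kg remain.
Put 86 kg in truck 12; 34 kg remain.
Put 89 kg in truck 13; 31 kg remain.
Put 28 kg in truck 13; 3 kg remain.
Put 56 kg in truck 14; 64 kg remain.
14 trucks × 120 kg = 1680 kg; used 1243 kg; unused 437 kg.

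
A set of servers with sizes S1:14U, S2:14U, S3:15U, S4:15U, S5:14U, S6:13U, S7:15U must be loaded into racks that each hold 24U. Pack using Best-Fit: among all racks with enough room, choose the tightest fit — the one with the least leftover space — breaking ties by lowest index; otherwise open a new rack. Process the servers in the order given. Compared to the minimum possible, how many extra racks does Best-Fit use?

Best-Fit: [14] [14] [15] [15] [14] [13] [15] → 7 racks.
7 servers exceed 12U (half the capacity), and no two of those can share a rack, so at least 7 racks are needed.
So 7 is already optimal.

0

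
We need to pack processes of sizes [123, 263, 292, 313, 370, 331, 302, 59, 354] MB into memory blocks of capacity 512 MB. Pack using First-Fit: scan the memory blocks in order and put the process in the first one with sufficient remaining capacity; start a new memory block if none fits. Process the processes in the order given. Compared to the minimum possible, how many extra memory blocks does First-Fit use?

First-Fit: [123,263,59] [292] [313] [370] [331] [302] [354] → 7 memory blocks.
7 processes exceed 256 MB (half the capacity), and no two of those can share a memory block, so at least 7 memory blocks are needed.
So 7 is already optimal.

0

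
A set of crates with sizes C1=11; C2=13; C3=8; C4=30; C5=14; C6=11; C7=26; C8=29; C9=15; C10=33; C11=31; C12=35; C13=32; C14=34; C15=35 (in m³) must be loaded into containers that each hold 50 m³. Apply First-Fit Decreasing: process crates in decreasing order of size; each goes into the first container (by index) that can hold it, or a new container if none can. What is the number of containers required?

9 containers

Sorted descending: 35, 35, 34, 33, 32, 31, 30, 29, 26, 15, 14, 13, 11, 11, 8.
container 1: place 35 m³, 15 m³ left
container 2: place 35 m³, 15 m³ left
container 3: place 34 m³, 16 m³ left
container 4: place 33 m³, 17 m³ left
container 5: place 32 m³, 18 m³ left
container 6: place 31 m³, 19 m³ left
container 7: place 30 m³, 20 m³ left
container 8: place 29 m³, 21 m³ left
container 9: place 26 m³, 24 m³ left
container 1: place 15 m³, 0 m³ left
container 2: place 14 m³, 1 m³ left
container 3: place 13 m³, 3 m³ left
container 4: place 11 m³, 6 m³ left
container 5: place 11 m³, 7 m³ left
container 6: place 8 m³, 11 m³ left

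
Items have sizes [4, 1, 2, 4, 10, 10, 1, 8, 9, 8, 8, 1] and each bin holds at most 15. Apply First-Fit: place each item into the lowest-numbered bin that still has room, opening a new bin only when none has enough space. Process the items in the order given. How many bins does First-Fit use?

Put 4 in bin 1; 11 remain.
Put 1 in bin 1; 10 remain.
Put 2 in bin 1; 8 remain.
Put 4 in bin 1; 4 remain.
Put 10 in bin 2; 5 remain.
Put 10 in bin 3; 5 remain.
Put 1 in bin 1; 3 remain.
Put 8 in bin 4; 7 remain.
Put 9 in bin 5; 6 remain.
Put 8 in bin 6; 7 remain.
Put 8 in bin 7; 7 remain.
Put 1 in bin 1; 2 remain.
Final bins: [4,1,2,4,1,1] [10] [10] [8] [9] [8] [8].

7 bins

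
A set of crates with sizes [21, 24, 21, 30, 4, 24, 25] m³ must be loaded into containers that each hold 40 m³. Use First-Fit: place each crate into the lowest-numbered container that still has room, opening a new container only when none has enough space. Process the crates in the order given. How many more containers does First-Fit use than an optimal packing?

First-Fit: [21,4] [24] [21] [30] [24] [25] → 6 containers.
6 crates exceed 20 m³ (half the capacity), and no two of those can share a container, so at least 6 containers are needed.
So 6 is already optimal.

0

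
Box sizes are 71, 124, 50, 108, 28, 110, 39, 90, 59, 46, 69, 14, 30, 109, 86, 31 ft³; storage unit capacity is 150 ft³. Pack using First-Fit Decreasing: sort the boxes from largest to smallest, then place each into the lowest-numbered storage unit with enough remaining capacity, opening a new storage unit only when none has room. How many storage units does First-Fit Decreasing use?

Sorted descending: 124, 110, 109, 108, 90, 86, 71, 69, 59, 50, 46, 39, 31, 30, 28, 14.
storage unit 1: place 124 ft³, 26 ft³ left
storage unit 2: place 110 ft³, 40 ft³ left
storage unit 3: place 109 ft³, 41 ft³ left
storage unit 4: place 108 ft³, 42 ft³ left
storage unit 5: place 90 ft³, 60 ft³ left
storage unit 6: place 86 ft³, 64 ft³ left
storage unit 7: place 71 ft³, 79 ft³ left
storage unit 7: place 69 ft³, 10 ft³ left
storage unit 5: place 59 ft³, 1 ft³ left
storage unit 6: place 50 ft³, 14 ft³ left
storage unit 8: place 46 ft³, 104 ft³ left
storage unit 2: place 39 ft³, 1 ft³ left
storage unit 3: place 31 ft³, 10 ft³ left
storage unit 4: place 30 ft³, 12 ft³ left
storage unit 8: place 28 ft³, 76 ft³ left
storage unit 1: place 14 ft³, 12 ft³ left

8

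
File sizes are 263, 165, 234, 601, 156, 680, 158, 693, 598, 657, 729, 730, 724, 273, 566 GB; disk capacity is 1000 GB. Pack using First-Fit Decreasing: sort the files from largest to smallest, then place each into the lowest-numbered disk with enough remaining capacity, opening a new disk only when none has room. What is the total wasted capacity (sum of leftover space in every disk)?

1773

Sorted descending: 730, 729, 724, 693, 680, 657, 601, 598, 566, 273, 263, 234, 165, 158, 156.
disk 1: place 730 GB, 270 GB left
disk 2: place 729 GB, 271 GB left
disk 3: place 724 GB, 276 GB left
disk 4: place 693 GB, 307 GB left
disk 5: place 680 GB, 320 GB left
disk 6: place 657 GB, 343 GB left
disk 7: place 601 GB, 399 GB left
disk 8: place 598 GB, 402 GB left
disk 9: place 566 GB, 434 GB left
disk 3: place 273 GB, 3 GB left
disk 1: place 263 GB, 7 GB left
disk 2: place 234 GB, 37 GB left
disk 4: place 165 GB, 142 GB left
disk 5: place 158 GB, 162 GB left
disk 5: place 156 GB, 6 GB left
9 disks × 1000 GB = 9000 GB; used 7227 GB; unused 1773 GB.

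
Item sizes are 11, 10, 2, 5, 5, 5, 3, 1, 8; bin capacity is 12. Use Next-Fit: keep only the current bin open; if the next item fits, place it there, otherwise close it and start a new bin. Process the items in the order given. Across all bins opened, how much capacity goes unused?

10

Put 11 in bin 1; 1 remain.
Put 10 in bin 2; 2 remain.
Put 2 in bin 2; 0 remain.
Put 5 in bin 3; 7 remain.
Put 5 in bin 3; 2 remain.
Put 5 in bin 4; 7 remain.
Put 3 in bin 4; 4 remain.
Put 1 in bin 4; 3 remain.
Put 8 in bin 5; 4 remain.
5 bins × 12 = 60; used 50; unused 10.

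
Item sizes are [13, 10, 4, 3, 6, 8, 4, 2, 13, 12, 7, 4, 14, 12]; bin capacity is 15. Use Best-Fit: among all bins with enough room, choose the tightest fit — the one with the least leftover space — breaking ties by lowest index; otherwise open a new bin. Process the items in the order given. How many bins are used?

9 bins

Put 13 in bin 1; 2 remain.
Put 10 in bin 2; 5 remain.
Put 4 in bin 2; 1 remain.
Put 3 in bin 3; 12 remain.
Put 6 in bin 3; 6 remain.
Put 8 in bin 4; 7 remain.
Put 4 in bin 3; 2 remain.
Put 2 in bin 1; 0 remain.
Put 13 in bin 5; 2 remain.
Put 12 in bin 6; 3 remain.
Put 7 in bin 4; 0 remain.
Put 4 in bin 7; 11 remain.
Put 14 in bin 8; 1 remain.
Put 12 in bin 9; 3 remain.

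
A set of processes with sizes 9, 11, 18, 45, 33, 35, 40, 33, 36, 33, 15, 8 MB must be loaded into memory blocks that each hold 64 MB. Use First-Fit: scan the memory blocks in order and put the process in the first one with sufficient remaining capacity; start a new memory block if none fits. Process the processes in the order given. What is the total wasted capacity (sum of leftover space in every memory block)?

9 MB → memory block 1 (remaining 55 MB)
11 MB → memory block 1 (remaining 44 MB)
18 MB → memory block 1 (remaining 26 MB)
45 MB → memory block 2 (remaining 19 MB)
33 MB → memory block 3 (remaining 31 MB)
35 MB → memory block 4 (remaining 29 MB)
40 MB → memory block 5 (remaining 24 MB)
33 MB → memory block 6 (remaining 31 MB)
36 MB → memory block 7 (remaining 28 MB)
33 MB → memory block 8 (remaining 31 MB)
15 MB → memory block 1 (remaining 11 MB)
8 MB → memory block 1 (remaining 3 MB)
8 memory blocks × 64 MB = 512 MB; used 316 MB; unused 196 MB.

196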